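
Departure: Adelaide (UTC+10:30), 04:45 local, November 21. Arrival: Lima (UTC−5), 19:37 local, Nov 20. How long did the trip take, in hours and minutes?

Lima is 15:30 behind Adelaide.
Clock-face elapsed time (ignoring zones) is −9 hours 8 minutes.
Actual elapsed = −9 hours 8 minutes + 15:30 = 6 hours 22 minutes.

6 hours 22 minutes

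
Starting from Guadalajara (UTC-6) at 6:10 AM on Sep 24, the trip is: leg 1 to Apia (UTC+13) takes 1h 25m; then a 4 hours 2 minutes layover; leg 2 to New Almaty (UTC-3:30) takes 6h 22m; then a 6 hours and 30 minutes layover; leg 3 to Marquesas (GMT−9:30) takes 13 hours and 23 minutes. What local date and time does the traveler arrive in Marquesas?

10:22 AM on Sep 25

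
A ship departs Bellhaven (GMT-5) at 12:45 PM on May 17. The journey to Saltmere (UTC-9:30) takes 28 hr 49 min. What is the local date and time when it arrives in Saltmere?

Convert departure to UTC: 12:45 PM + 5:00 = 5:45 PM UTC on May 17.
Add 28 hours and 49 minutes travel time → 10:34 PM UTC (May 18).
Saltmere is UTC−9:30, so local arrival = 10:34 PM − 9:30 = 1:04 PM on May 18.

1:04 PM on May 18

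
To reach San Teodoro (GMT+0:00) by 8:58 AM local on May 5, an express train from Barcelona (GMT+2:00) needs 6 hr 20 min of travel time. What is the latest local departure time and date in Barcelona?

Target arrival is already UTC: 8:58 AM on May 5.
Subtract 6 hours 20 minutes → departure 2:38 AM UTC on May 5.
Barcelona is UTC+2:00: 2:38 AM + 2:00 = 4:38 AM on May 5.

4:38 AM on May 5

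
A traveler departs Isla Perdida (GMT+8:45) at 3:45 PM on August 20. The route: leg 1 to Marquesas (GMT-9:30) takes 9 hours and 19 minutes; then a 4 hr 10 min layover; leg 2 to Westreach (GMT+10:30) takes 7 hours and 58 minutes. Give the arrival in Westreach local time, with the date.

2:57 PM on Aug 21

Convert departure to UTC: 3:45 PM − 8:45 = 7:00 AM UTC on Aug 20.
Add 9 hours 19 minutes leg 1 → 4:19 PM UTC.
Add 4 hours 10 minutes layover in Marquesas → 8:29 PM UTC.
Add 7 hours and 58 minutes leg 2 → 4:27 AM UTC (Aug 21).
Westreach is UTC+10:30, so local arrival = 4:27 AM + 10:30 = 2:57 PM on Aug 21.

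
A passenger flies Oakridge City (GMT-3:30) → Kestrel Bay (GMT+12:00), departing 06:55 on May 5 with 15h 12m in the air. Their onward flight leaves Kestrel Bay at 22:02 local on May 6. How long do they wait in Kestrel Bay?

Convert departure to UTC: 06:55 + 3:30 = 10:25 UTC on May 5.
Add 15 hours and 12 minutes flight time → 01:37 UTC (May 6).
Kestrel Bay is UTC+12:00, so local arrival = 01:37 + 12:00 = 13:37 on May 6.
Layover = 22:02 − 13:37 = 8 hours 25 minutes.

8 hours 25 minutes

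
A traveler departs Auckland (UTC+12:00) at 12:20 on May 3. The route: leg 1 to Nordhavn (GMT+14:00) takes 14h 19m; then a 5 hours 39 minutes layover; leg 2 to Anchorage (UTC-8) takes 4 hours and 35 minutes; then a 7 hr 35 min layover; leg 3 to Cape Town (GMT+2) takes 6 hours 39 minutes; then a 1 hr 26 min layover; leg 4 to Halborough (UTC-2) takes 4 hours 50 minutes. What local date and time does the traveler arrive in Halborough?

19:23 on May 4

Convert departure to UTC: 12:20 − 12:00 = 00:20 UTC on May 3.
Add 14 hours 19 minutes leg 1 → 14:39 UTC.
Add 5 hours and 39 minutes layover in Nordhavn → 20:18 UTC.
Add 4 hours and 35 minutes leg 2 → 00:53 UTC (May 4).
Add 7 hours and 35 minutes layover in Anchorage → 08:28 UTC.
Add 6 hours and 39 minutes leg 3 → 15:07 UTC.
Add 1 hour and 26 minutes layover in Cape Town → 16:33 UTC.
Add 4 hours and 50 minutes leg 4 → 21:23 UTC.
Halborough is UTC−2:00, so local arrival = 21:23 − 2:00 = 19:23 on May 4.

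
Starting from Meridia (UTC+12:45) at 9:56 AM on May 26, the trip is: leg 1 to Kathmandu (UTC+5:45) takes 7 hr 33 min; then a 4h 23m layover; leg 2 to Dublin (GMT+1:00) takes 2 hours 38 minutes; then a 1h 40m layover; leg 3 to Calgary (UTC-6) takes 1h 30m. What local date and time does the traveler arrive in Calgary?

Convert departure to UTC: 9:56 AM − 12:45 = 9:11 PM UTC on May 25.
Add 7 hours and 33 minutes leg 1 → 4:44 AM UTC (May 26).
Add 4 hours 23 minutes layover in Kathmandu → 9:07 AM UTC.
Add 2 hours 38 minutes leg 2 → 11:45 AM UTC.
Add 1 hour and 40 minutes layover in Dublin → 1:25 PM UTC.
Add 1 hour and 30 minutes leg 3 → 2:55 PM UTC.
Calgary is UTC−6:00, so local arrival = 2:55 PM − 6:00 = 8:55 AM on May 26.

8:55 AM on May 26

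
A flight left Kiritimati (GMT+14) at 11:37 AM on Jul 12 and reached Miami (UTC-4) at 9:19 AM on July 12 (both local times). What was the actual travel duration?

15 hours 42 minutes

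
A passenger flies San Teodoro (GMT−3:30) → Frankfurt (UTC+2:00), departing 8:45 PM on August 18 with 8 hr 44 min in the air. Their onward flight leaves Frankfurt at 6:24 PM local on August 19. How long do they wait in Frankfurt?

Convert departure to UTC: 8:45 PM + 3:30 = 12:15 AM UTC on Aug 19.
Add 8 hours and 44 minutes flight time → 8:59 AM UTC.
Frankfurt is UTC+2:00, so local arrival = 8:59 AM + 2:00 = 10:59 AM on Aug 19.
Layover = 6:24 PM − 10:59 AM = 7 hours 25 minutes.

7 hours 25 minutes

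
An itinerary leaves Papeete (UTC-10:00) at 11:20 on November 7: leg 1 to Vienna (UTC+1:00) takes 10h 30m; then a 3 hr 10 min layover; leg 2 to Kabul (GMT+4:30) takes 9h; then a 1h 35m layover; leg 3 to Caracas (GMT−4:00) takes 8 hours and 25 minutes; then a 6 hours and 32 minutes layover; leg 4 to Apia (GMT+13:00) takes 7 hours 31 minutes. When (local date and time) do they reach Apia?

09:03 on Nov 10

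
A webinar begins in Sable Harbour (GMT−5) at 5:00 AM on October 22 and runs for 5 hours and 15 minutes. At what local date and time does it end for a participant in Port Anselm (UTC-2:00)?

Port Anselm is 3:00 ahead of Sable Harbour.
After 5 hours 15 minutes it is 10:15 AM in Sable Harbour.
Shift by the zone difference: 10:15 AM + 3:00 = 1:15 PM on Oct 22 in Port Anselm.

1:15 PM on Oct 22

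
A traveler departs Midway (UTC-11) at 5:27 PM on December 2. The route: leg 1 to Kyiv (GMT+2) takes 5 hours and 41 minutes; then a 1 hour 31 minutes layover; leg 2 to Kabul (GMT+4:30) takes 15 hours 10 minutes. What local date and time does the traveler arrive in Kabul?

7:19 AM on December 4

Convert departure to UTC: 5:27 PM + 11:00 = 4:27 AM UTC on Dec 3.
Add 5 hours 41 minutes leg 1 → 10:08 AM UTC.
Add 1 hour and 31 minutes layover in Kyiv → 11:39 AM UTC.
Add 15 hours 10 minutes leg 2 → 2:49 AM UTC (Dec 4).
Kabul is UTC+4:30, so local arrival = 2:49 AM + 4:30 = 7:19 AM on Dec 4.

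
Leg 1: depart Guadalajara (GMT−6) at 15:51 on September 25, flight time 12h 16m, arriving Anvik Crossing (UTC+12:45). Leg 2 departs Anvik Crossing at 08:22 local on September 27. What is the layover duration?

9 hours 30 minutes

Convert departure to UTC: 15:51 + 6:00 = 21:51 UTC on Sep 25.
Add 12 hours 16 minutes flight time → 10:07 UTC (Sep 26).
Anvik Crossing is UTC+12:45, so local arrival = 10:07 + 12:45 = 22:52 on Sep 26.
Layover = 08:22 − 22:52 (+1 day) = 9 hours 30 minutes.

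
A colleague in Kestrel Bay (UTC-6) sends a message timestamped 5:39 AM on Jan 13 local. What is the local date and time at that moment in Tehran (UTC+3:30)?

Tehran is 9:30 ahead of Kestrel Bay.
Shift by the zone difference: 5:39 AM + 9:30 = 3:09 PM on Jan 13 in Tehran.

3:09 PM on January 13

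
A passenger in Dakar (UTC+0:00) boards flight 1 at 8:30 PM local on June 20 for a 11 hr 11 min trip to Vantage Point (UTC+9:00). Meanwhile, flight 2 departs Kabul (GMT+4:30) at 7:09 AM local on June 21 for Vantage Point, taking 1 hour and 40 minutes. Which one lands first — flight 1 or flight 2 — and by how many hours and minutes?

Flight 1 departs at 8:30 PM UTC (Jun 20).
+11 hours and 11 minutes → arrive 7:41 AM UTC on Jun 21.
Flight 2 in UTC: 7:09 AM − 4:30 = 2:39 AM on Jun 21.
+1 hour 40 minutes → arrive 4:19 AM UTC on Jun 21.
Flight 2 lands earlier by 3 hours 22 minutes.

the second, by 3 hours 22 minutes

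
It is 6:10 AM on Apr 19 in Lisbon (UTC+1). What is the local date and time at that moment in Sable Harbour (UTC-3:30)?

1:40 AM on April 19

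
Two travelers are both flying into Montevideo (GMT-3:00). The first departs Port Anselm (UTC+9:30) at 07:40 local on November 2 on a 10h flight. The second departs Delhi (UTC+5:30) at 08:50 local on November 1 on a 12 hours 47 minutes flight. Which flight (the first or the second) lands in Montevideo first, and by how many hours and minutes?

Flight 1 in UTC: 07:40 − 9:30 = 22:10 on Nov 1.
+10 hours → arrive 08:10 UTC on Nov 2.
Flight 2 in UTC: 08:50 − 5:30 = 03:20 on Nov 1.
+12 hours and 47 minutes → arrive 16:07 UTC on Nov 1.
Flight 2 lands earlier by 16 hours 3 minutes.

the second, by 16 hours 3 minutes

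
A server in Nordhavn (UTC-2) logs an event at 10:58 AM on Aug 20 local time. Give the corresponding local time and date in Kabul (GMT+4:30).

In UTC: 10:58 AM + 2:00 = 12:58 PM on Aug 20.
Kabul is UTC+4:30: 12:58 PM + 4:30 = 5:28 PM on Aug 20.

5:28 PM on Aug 20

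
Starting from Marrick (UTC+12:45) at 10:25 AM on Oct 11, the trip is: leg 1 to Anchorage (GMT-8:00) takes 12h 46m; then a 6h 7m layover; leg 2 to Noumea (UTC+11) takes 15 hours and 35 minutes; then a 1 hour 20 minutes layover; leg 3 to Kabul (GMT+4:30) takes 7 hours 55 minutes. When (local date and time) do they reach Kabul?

Convert departure to UTC: 10:25 AM − 12:45 = 9:40 PM UTC on Oct 10.
Add 12 hours 46 minutes leg 1 → 10:26 AM UTC (Oct 11).
Add 6 hours and 7 minutes layover in Anchorage → 4:33 PM UTC.
Add 15 hours 35 minutes leg 2 → 8:08 AM UTC (Oct 12).
Add 1 hour and 20 minutes layover in Noumea → 9:28 AM UTC.
Add 7 hours and 55 minutes leg 3 → 5:23 PM UTC.
Kabul is UTC+4:30, so local arrival = 5:23 PM + 4:30 = 9:53 PM on Oct 12.

9:53 PM on October 12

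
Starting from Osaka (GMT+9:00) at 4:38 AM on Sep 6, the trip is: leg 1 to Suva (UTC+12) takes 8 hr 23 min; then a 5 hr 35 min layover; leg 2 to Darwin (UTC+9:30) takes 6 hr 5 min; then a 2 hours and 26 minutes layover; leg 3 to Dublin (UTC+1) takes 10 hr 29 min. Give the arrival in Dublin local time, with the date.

5:36 AM on September 7

Convert departure to UTC: 4:38 AM − 9:00 = 7:38 PM UTC on Sep 5.
Add 8 hours and 23 minutes leg 1 → 4:01 AM UTC (Sep 6).
Add 5 hours and 35 minutes layover in Suva → 9:36 AM UTC.
Add 6 hours and 5 minutes leg 2 → 3:41 PM UTC.
Add 2 hours and 26 minutes layover in Darwin → 6:07 PM UTC.
Add 10 hours 29 minutes leg 3 → 4:36 AM UTC (Sep 7).
Dublin is UTC+1:00, so local arrival = 4:36 AM + 1:00 = 5:36 AM on Sep 7.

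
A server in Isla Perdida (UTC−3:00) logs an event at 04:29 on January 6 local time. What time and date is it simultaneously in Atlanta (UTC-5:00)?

In UTC: 04:29 + 3:00 = 07:29 on Jan 6.
Atlanta is UTC−5:00: 07:29 − 5:00 = 02:29 on Jan 6.

02:29 on January 6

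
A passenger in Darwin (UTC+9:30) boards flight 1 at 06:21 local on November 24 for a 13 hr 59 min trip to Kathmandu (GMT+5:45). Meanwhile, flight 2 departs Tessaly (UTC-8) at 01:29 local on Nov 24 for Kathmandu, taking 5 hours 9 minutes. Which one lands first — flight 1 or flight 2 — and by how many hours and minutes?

the first, by 3 hours 48 minutes

Flight 1 in UTC: 06:21 − 9:30 = 20:51 on Nov 23.
+13 hours 59 minutes → arrive 10:50 UTC on Nov 24.
Flight 2 in UTC: 01:29 + 8:00 = 09:29 on Nov 24.
+5 hours and 9 minutes → arrive 14:38 UTC on Nov 24.
Flight 1 lands earlier by 3 hours 48 minutes.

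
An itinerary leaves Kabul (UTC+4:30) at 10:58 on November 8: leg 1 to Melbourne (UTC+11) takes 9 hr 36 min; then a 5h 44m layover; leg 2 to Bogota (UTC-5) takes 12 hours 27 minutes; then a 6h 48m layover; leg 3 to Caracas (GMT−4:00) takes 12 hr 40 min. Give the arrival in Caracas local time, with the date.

Convert departure to UTC: 10:58 − 4:30 = 06:28 UTC on Nov 8.
Add 9 hours 36 minutes leg 1 → 16:04 UTC.
Add 5 hours 44 minutes layover in Melbourne → 21:48 UTC.
Add 12 hours 27 minutes leg 2 → 10:15 UTC (Nov 9).
Add 6 hours 48 minutes layover in Bogota → 17:03 UTC.
Add 12 hours and 40 minutes leg 3 → 05:43 UTC (Nov 10).
Caracas is UTC−4:00, so local arrival = 05:43 − 4:00 = 01:43 on Nov 10.

01:43 on November 10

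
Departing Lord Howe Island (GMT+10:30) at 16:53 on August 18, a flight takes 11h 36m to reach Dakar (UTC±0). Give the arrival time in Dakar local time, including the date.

17:59 on August 18

Dakar is 10:30 behind Lord Howe Island.
After 11 hours 36 minutes it is 04:29 (Aug 19) in Lord Howe Island.
Shift by the zone difference: 04:29 − 10:30 = 17:59 on Aug 18 in Dakar.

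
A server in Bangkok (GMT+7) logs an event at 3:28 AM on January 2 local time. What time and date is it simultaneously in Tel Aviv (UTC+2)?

Tel Aviv is 5:00 behind Bangkok.
Shift by the zone difference: 3:28 AM − 5:00 = 10:28 PM on Jan 1 in Tel Aviv.

10:28 PM on Jan 1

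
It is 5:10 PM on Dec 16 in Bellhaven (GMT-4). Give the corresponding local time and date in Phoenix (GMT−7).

In UTC: 5:10 PM + 4:00 = 9:10 PM on Dec 16.
Phoenix is UTC−7:00: 9:10 PM − 7:00 = 2:10 PM on Dec 16.

2:10 PM on December 16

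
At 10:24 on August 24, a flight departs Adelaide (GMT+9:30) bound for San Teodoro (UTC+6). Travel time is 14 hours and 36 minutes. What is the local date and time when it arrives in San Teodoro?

Convert departure to UTC: 10:24 − 9:30 = 00:54 UTC on Aug 24.
Add 14 hours 36 minutes travel time → 15:30 UTC.
San Teodoro is UTC+6:00, so local arrival = 15:30 + 6:00 = 21:30 on Aug 24.

21:30 on August 24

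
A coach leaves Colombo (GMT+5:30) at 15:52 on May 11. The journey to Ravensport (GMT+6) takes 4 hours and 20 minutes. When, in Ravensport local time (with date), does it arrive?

Convert departure to UTC: 15:52 − 5:30 = 10:22 UTC on May 11.
Add 4 hours and 20 minutes travel time → 14:42 UTC.
Ravensport is UTC+6:00, so local arrival = 14:42 + 6:00 = 20:42 on May 11.

20:42 on May 11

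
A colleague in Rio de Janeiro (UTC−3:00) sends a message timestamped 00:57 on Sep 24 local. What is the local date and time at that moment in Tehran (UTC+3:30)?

In UTC: 00:57 + 3:00 = 03:57 on Sep 24.
Tehran is UTC+3:30: 03:57 + 3:30 = 07:27 on Sep 24.

07:27 on September 24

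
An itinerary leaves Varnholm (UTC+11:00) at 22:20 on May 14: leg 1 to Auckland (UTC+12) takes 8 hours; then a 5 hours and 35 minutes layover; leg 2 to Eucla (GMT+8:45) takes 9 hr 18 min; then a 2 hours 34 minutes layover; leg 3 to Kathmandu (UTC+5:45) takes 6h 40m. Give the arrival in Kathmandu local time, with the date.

01:12 on May 16

Convert departure to UTC: 22:20 − 11:00 = 11:20 UTC on May 14.
Add 8 hours leg 1 → 19:20 UTC.
Add 5 hours and 35 minutes layover in Auckland → 00:55 UTC (May 15).
Add 9 hours 18 minutes leg 2 → 10:13 UTC.
Add 2 hours 34 minutes layover in Eucla → 12:47 UTC.
Add 6 hours and 40 minutes leg 3 → 19:27 UTC.
Kathmandu is UTC+5:45, so local arrival = 19:27 + 5:45 = 01:12 on May 16.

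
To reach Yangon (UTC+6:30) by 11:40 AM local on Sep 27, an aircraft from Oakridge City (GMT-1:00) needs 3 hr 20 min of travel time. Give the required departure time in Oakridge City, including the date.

Target arrival in UTC: 11:40 AM − 6:30 = 5:10 AM on Sep 27.
Subtract 3 hours 20 minutes → departure 1:50 AM UTC on Sep 27.
Oakridge City is UTC−1:00: 1:50 AM − 1:00 = 12:50 AM on Sep 27.

12:50 AM on September 27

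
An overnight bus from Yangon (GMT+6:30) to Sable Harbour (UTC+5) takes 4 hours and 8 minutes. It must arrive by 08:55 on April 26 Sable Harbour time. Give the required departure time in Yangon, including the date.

Target arrival in UTC: 08:55 − 5:00 = 03:55 on Apr 26.
Subtract 4 hours and 8 minutes → departure 23:47 UTC on Apr 25.
Yangon is UTC+6:30: 23:47 + 6:30 = 06:17 on Apr 26.

06:17 on Apr 26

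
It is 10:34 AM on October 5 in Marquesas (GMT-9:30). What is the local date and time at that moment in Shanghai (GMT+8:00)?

Shanghai is 17:30 ahead of Marquesas.
Shift by the zone difference: 10:34 AM + 17:30 = 4:04 AM on Oct 6 in Shanghai.

4:04 AM on October 6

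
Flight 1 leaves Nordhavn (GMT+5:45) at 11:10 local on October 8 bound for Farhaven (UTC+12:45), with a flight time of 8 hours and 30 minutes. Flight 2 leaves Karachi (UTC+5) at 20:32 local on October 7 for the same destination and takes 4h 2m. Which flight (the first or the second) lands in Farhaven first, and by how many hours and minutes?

the second, by 18 hours 21 minutes

Flight 1 in UTC: 11:10 − 5:45 = 05:25 on Oct 8.
+8 hours 30 minutes → arrive 13:55 UTC on Oct 8.
Flight 2 in UTC: 20:32 − 5:00 = 15:32 on Oct 7.
+4 hours 2 minutes → arrive 19:34 UTC on Oct 7.
Flight 2 lands earlier by 18 hours 21 minutes.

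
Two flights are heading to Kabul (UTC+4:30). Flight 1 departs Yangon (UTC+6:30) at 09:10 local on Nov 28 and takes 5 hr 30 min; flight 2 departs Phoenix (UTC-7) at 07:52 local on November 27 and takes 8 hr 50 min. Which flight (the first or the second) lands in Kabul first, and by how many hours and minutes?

the second, by 8 hours 28 minutes

Flight 1 in UTC: 09:10 − 6:30 = 02:40 on Nov 28.
+5 hours and 30 minutes → arrive 08:10 UTC on Nov 28.
Flight 2 in UTC: 07:52 + 7:00 = 14:52 on Nov 27.
+8 hours and 50 minutes → arrive 23:42 UTC on Nov 27.
Flight 2 lands earlier by 8 hours 28 minutes.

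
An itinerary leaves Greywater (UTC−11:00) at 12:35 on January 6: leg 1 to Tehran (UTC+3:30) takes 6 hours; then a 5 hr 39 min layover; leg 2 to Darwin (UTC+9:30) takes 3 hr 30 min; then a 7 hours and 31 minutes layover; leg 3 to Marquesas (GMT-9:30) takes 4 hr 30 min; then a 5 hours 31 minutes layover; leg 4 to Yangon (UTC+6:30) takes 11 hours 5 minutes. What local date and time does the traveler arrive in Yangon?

01:51 on January 9

Convert departure to UTC: 12:35 + 11:00 = 23:35 UTC on Jan 6.
Add 6 hours leg 1 → 05:35 UTC (Jan 7).
Add 5 hours and 39 minutes layover in Tehran → 11:14 UTC.
Add 3 hours and 30 minutes leg 2 → 14:44 UTC.
Add 7 hours 31 minutes layover in Darwin → 22:15 UTC.
Add 4 hours and 30 minutes leg 3 → 02:45 UTC (Jan 8).
Add 5 hours 31 minutes layover in Marquesas → 08:16 UTC.
Add 11 hours 5 minutes leg 4 → 19:21 UTC.
Yangon is UTC+6:30, so local arrival = 19:21 + 6:30 = 01:51 on Jan 9.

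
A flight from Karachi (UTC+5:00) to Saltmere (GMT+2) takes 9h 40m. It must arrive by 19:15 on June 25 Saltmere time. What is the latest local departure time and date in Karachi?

12:35 on June 25

Target arrival in UTC: 19:15 − 2:00 = 17:15 on Jun 25.
Subtract 9 hours and 40 minutes → departure 07:35 UTC on Jun 25.
Karachi is UTC+5:00: 07:35 + 5:00 = 12:35 on Jun 25.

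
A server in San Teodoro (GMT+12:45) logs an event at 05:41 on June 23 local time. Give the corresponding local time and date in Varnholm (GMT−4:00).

12:56 on June 22

In UTC: 05:41 − 12:45 = 16:56 on Jun 22.
Varnholm is UTC−4:00: 16:56 − 4:00 = 12:56 on Jun 22.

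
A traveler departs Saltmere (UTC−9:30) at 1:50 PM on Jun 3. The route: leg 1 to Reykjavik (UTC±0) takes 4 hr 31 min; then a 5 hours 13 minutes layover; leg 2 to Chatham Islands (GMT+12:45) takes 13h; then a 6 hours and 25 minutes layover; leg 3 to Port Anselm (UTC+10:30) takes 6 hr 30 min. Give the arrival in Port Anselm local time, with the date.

Convert departure to UTC: 1:50 PM + 9:30 = 11:20 PM UTC on Jun 3.
Add 4 hours 31 minutes leg 1 → 3:51 AM UTC (Jun 4).
Add 5 hours and 13 minutes layover in Reykjavik → 9:04 AM UTC.
Add 13 hours leg 2 → 10:04 PM UTC.
Add 6 hours and 25 minutes layover in Chatham Islands → 4:29 AM UTC (Jun 5).
Add 6 hours and 30 minutes leg 3 → 10:59 AM UTC.
Port Anselm is UTC+10:30, so local arrival = 10:59 AM + 10:30 = 9:29 PM on Jun 5.

9:29 PM on June 5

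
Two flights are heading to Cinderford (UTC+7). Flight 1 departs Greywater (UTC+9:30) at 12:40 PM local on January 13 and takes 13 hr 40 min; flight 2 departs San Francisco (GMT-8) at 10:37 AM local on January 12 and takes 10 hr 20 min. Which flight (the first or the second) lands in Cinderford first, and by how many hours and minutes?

the second, by 11 hours 53 minutes

Flight 1 in UTC: 12:40 PM − 9:30 = 3:10 AM on Jan 13.
+13 hours 40 minutes → arrive 4:50 PM UTC on Jan 13.
Flight 2 in UTC: 10:37 AM + 8:00 = 6:37 PM on Jan 12.
+10 hours and 20 minutes → arrive 4:57 AM UTC on Jan 13.
Flight 2 lands earlier by 11 hours 53 minutes.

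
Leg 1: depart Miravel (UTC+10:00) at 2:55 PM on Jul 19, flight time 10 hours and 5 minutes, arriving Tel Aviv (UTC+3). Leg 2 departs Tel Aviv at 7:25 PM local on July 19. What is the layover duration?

Convert departure to UTC: 2:55 PM − 10:00 = 4:55 AM UTC on Jul 19.
Add 10 hours 5 minutes flight time → 3:00 PM UTC.
Tel Aviv is UTC+3:00, so local arrival = 3:00 PM + 3:00 = 6:00 PM on Jul 19.
Layover = 7:25 PM − 6:00 PM = 1 hour 25 minutes.

1 hour 25 minutes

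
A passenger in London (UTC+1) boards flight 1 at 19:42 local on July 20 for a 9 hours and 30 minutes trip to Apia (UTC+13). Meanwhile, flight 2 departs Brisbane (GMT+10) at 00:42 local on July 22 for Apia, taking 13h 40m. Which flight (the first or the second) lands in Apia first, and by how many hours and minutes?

Flight 1 in UTC: 19:42 − 1:00 = 18:42 on Jul 20.
+9 hours 30 minutes → arrive 04:12 UTC on Jul 21.
Flight 2 in UTC: 00:42 − 10:00 = 14:42 on Jul 21.
+13 hours and 40 minutes → arrive 04:22 UTC on Jul 22.
Flight 1 lands earlier by 24 hours 10 minutes.

the first, by 24 hours 10 minutes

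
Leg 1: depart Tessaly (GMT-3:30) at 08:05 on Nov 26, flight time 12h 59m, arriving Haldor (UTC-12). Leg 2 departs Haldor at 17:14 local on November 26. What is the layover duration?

4 hours 40 minutes

Convert departure to UTC: 08:05 + 3:30 = 11:35 UTC on Nov 26.
Add 12 hours 59 minutes flight time → 00:34 UTC (Nov 27).
Haldor is UTC−12:00, so local arrival = 00:34 − 12:00 = 12:34 on Nov 26.
Layover = 17:14 − 12:34 = 4 hours 40 minutes.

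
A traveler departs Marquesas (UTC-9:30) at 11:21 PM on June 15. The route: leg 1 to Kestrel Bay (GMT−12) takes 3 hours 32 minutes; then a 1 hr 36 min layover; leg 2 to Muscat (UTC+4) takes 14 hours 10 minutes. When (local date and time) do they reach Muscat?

Convert departure to UTC: 11:21 PM + 9:30 = 8:51 AM UTC on Jun 16.
Add 3 hours 32 minutes leg 1 → 12:23 PM UTC.
Add 1 hour 36 minutes layover in Kestrel Bay → 1:59 PM UTC.
Add 14 hours 10 minutes leg 2 → 4:09 AM UTC (Jun 17).
Muscat is UTC+4:00, so local arrival = 4:09 AM + 4:00 = 8:09 AM on Jun 17.

8:09 AM on June 17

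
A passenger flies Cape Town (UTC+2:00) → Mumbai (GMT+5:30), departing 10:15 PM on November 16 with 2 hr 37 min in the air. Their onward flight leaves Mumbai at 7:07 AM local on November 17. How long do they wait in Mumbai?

Convert departure to UTC: 10:15 PM − 2:00 = 8:15 PM UTC on Nov 16.
Add 2 hours 37 minutes flight time → 10:52 PM UTC.
Mumbai is UTC+5:30, so local arrival = 10:52 PM + 5:30 = 4:22 AM on Nov 17.
Layover = 7:07 AM − 4:22 AM = 2 hours 45 minutes.

2 hours 45 minutes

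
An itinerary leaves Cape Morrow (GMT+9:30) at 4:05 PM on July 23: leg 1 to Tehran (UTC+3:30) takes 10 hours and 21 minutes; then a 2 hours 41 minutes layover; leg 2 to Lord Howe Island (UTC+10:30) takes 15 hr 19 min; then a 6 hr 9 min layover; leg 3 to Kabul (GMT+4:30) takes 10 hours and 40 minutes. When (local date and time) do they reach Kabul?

8:15 AM on July 25

Convert departure to UTC: 4:05 PM − 9:30 = 6:35 AM UTC on Jul 23.
Add 10 hours and 21 minutes leg 1 → 4:56 PM UTC.
Add 2 hours 41 minutes layover in Tehran → 7:37 PM UTC.
Add 15 hours and 19 minutes leg 2 → 10:56 AM UTC (Jul 24).
Add 6 hours 9 minutes layover in Lord Howe Island → 5:05 PM UTC.
Add 10 hours and 40 minutes leg 3 → 3:45 AM UTC (Jul 25).
Kabul is UTC+4:30, so local arrival = 3:45 AM + 4:30 = 8:15 AM on Jul 25.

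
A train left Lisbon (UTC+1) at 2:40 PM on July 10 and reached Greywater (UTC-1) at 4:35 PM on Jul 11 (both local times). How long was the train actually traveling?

27 hours 55 minutes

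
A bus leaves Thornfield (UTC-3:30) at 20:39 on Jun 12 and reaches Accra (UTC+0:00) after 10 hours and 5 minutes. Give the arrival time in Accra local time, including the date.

Convert departure to UTC: 20:39 + 3:30 = 00:09 UTC on Jun 13.
Add 10 hours and 5 minutes travel time → 10:14 UTC.
Accra is UTC+0, so local arrival is the same: 10:14 on Jun 13.

10:14 on June 13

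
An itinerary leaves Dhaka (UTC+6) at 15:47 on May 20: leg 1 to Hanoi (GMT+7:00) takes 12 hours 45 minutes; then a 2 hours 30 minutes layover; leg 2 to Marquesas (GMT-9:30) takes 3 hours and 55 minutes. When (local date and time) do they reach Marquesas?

19:27 on May 20

Convert departure to UTC: 15:47 − 6:00 = 09:47 UTC on May 20.
Add 12 hours 45 minutes leg 1 → 22:32 UTC.
Add 2 hours 30 minutes layover in Hanoi → 01:02 UTC (May 21).
Add 3 hours 55 minutes leg 2 → 04:57 UTC.
Marquesas is UTC−9:30, so local arrival = 04:57 − 9:30 = 19:27 on May 20.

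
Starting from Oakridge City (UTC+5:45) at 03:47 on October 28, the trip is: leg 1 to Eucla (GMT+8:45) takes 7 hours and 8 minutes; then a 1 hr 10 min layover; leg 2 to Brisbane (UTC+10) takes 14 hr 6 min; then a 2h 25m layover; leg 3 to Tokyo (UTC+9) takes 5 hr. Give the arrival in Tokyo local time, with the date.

Convert departure to UTC: 03:47 − 5:45 = 22:02 UTC on Oct 27.
Add 7 hours 8 minutes leg 1 → 05:10 UTC (Oct 28).
Add 1 hour 10 minutes layover in Eucla → 06:20 UTC.
Add 14 hours and 6 minutes leg 2 → 20:26 UTC.
Add 2 hours and 25 minutes layover in Brisbane → 22:51 UTC.
Add 5 hours leg 3 → 03:51 UTC (Oct 29).
Tokyo is UTC+9:00, so local arrival = 03:51 + 9:00 = 12:51 on Oct 29.

12:51 on October 29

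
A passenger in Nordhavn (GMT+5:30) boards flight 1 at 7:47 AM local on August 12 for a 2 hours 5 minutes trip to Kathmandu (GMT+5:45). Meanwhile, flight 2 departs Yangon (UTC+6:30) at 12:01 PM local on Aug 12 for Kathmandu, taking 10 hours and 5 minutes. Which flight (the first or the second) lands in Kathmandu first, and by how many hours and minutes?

Flight 1 in UTC: 7:47 AM − 5:30 = 2:17 AM on Aug 12.
+2 hours and 5 minutes → arrive 4:22 AM UTC on Aug 12.
Flight 2 in UTC: 12:01 PM − 6:30 = 5:31 AM on Aug 12.
+10 hours and 5 minutes → arrive 3:36 PM UTC on Aug 12.
Flight 1 lands earlier by 11 hours 14 minutes.

the first, by 11 hours 14 minutes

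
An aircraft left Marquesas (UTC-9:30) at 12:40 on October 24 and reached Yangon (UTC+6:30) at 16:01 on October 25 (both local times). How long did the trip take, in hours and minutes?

Departure in UTC: 12:40 + 9:30 = 22:10 on Oct 24.
Arrival in UTC: 16:01 − 6:30 = 09:31 on Oct 25.
Elapsed = 09:31 − 22:10 (+1 day) = 11 hours 21 minutes.

11 hours 21 minutes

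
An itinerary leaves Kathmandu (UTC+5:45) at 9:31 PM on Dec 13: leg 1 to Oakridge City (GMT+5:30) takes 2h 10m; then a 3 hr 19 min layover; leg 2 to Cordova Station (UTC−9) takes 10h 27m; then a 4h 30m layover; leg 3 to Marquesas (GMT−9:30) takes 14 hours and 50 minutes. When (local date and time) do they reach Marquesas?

Convert departure to UTC: 9:31 PM − 5:45 = 3:46 PM UTC on Dec 13.
Add 2 hours 10 minutes leg 1 → 5:56 PM UTC.
Add 3 hours and 19 minutes layover in Oakridge City → 9:15 PM UTC.
Add 10 hours 27 minutes leg 2 → 7:42 AM UTC (Dec 14).
Add 4 hours and 30 minutes layover in Cordova Station → 12:12 PM UTC.
Add 14 hours and 50 minutes leg 3 → 3:02 AM UTC (Dec 15).
Marquesas is UTC−9:30, so local arrival = 3:02 AM − 9:30 = 5:32 PM on Dec 14.

5:32 PM on Dec 14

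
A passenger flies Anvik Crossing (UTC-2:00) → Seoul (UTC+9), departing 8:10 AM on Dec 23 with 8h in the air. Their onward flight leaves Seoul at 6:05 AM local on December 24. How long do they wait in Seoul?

Convert departure to UTC: 8:10 AM + 2:00 = 10:10 AM UTC on Dec 23.
Add 8 hours flight time → 6:10 PM UTC.
Seoul is UTC+9:00, so local arrival = 6:10 PM + 9:00 = 3:10 AM on Dec 24.
Layover = 6:05 AM − 3:10 AM = 2 hours 55 minutes.

2 hours 55 minutes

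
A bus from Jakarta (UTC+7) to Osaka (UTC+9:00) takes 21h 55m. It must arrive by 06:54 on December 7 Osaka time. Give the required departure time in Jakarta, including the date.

06:59 on December 6

Target arrival in UTC: 06:54 − 9:00 = 21:54 on Dec 6.
Subtract 21 hours and 55 minutes → departure 23:59 UTC on Dec 5.
Jakarta is UTC+7:00: 23:59 + 7:00 = 06:59 on Dec 6.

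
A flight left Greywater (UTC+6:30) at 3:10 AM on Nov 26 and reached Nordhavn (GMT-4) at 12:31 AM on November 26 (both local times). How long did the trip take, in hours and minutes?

7 hours 51 minutes

Nordhavn is 10:30 behind Greywater.
Clock-face elapsed time (ignoring zones) is −2 hours 39 minutes.
Actual elapsed = −2 hours 39 minutes + 10:30 = 7 hours 51 minutes.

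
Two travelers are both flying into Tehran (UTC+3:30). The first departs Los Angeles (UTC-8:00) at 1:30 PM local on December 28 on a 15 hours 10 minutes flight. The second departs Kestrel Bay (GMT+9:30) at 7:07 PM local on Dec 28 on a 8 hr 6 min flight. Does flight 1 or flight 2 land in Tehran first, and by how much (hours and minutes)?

Flight 1 in UTC: 1:30 PM + 8:00 = 9:30 PM on Dec 28.
+15 hours and 10 minutes → arrive 12:40 PM UTC on Dec 29.
Flight 2 in UTC: 7:07 PM − 9:30 = 9:37 AM on Dec 28.
+8 hours 6 minutes → arrive 5:43 PM UTC on Dec 28.
Flight 2 lands earlier by 18 hours 57 minutes.

the second, by 18 hours 57 minutes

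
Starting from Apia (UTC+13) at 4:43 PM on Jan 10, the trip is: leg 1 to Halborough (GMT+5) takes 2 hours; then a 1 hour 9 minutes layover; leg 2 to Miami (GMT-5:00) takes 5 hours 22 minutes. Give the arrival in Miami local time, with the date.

7:14 AM on January 10

Convert departure to UTC: 4:43 PM − 13:00 = 3:43 AM UTC on Jan 10.
Add 2 hours leg 1 → 5:43 AM UTC.
Add 1 hour and 9 minutes layover in Halborough → 6:52 AM UTC.
Add 5 hours 22 minutes leg 2 → 12:14 PM UTC.
Miami is UTC−5:00, so local arrival = 12:14 PM − 5:00 = 7:14 AM on Jan 10.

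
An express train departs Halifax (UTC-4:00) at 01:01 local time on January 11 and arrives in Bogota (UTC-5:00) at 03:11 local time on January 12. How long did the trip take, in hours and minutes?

27 hours 10 minutes

Departure in UTC: 01:01 + 4:00 = 05:01 on Jan 11.
Arrival in UTC: 03:11 + 5:00 = 08:11 on Jan 12.
Elapsed = 08:11 − 05:01 (+1 day) = 27 hours 10 minutes.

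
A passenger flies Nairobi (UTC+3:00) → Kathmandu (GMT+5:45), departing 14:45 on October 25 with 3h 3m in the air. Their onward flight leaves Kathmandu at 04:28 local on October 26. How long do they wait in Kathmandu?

7 hours 55 minutes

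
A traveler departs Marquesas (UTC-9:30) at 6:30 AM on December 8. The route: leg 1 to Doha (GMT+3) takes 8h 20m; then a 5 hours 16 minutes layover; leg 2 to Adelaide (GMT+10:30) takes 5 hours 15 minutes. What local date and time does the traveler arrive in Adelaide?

9:21 PM on December 9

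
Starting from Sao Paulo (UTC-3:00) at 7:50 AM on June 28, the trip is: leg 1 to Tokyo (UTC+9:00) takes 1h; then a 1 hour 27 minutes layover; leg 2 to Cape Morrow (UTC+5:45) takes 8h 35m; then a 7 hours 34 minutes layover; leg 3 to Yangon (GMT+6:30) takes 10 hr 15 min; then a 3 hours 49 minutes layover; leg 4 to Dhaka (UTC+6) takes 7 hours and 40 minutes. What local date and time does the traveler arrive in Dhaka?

9:10 AM on June 30

Convert departure to UTC: 7:50 AM + 3:00 = 10:50 AM UTC on Jun 28.
Add 1 hour leg 1 → 11:50 AM UTC.
Add 1 hour and 27 minutes layover in Tokyo → 1:17 PM UTC.
Add 8 hours 35 minutes leg 2 → 9:52 PM UTC.
Add 7 hours 34 minutes layover in Cape Morrow → 5:26 AM UTC (Jun 29).
Add 10 hours and 15 minutes leg 3 → 3:41 PM UTC.
Add 3 hours 49 minutes layover in Yangon → 7:30 PM UTC.
Add 7 hours 40 minutes leg 4 → 3:10 AM UTC (Jun 30).
Dhaka is UTC+6:00, so local arrival = 3:10 AM + 6:00 = 9:10 AM on Jun 30.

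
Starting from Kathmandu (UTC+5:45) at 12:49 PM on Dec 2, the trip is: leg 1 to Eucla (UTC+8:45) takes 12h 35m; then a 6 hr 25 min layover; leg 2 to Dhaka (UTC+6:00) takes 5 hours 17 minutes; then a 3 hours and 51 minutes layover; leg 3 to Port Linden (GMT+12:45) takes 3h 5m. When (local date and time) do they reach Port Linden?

3:02 AM on Dec 4

Convert departure to UTC: 12:49 PM − 5:45 = 7:04 AM UTC on Dec 2.
Add 12 hours 35 minutes leg 1 → 7:39 PM UTC.
Add 6 hours and 25 minutes layover in Eucla → 2:04 AM UTC (Dec 3).
Add 5 hours 17 minutes leg 2 → 7:21 AM UTC.
Add 3 hours 51 minutes layover in Dhaka → 11:12 AM UTC.
Add 3 hours 5 minutes leg 3 → 2:17 PM UTC.
Port Linden is UTC+12:45, so local arrival = 2:17 PM + 12:45 = 3:02 AM on Dec 4.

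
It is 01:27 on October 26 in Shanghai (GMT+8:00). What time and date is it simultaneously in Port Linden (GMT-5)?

12:27 on October 25

In UTC: 01:27 − 8:00 = 17:27 on Oct 25.
Port Linden is UTC−5:00: 17:27 − 5:00 = 12:27 on Oct 25.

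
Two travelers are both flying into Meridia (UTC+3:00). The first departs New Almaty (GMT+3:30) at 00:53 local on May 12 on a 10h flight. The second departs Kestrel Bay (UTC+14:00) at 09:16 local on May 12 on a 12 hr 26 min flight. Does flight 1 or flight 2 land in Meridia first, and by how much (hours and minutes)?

Flight 1 in UTC: 00:53 − 3:30 = 21:23 on May 11.
+10 hours → arrive 07:23 UTC on May 12.
Flight 2 in UTC: 09:16 − 14:00 = 19:16 on May 11.
+12 hours 26 minutes → arrive 07:42 UTC on May 12.
Flight 1 lands earlier by 19 minutes.

the first, by 19 minutes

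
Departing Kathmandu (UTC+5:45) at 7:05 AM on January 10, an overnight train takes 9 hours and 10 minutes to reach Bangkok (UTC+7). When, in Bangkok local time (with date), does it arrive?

Bangkok is 1:15 ahead of Kathmandu.
After 9 hours and 10 minutes it is 4:15 PM in Kathmandu.
Shift by the zone difference: 4:15 PM + 1:15 = 5:30 PM on Jan 10 in Bangkok.

5:30 PM on Jan 10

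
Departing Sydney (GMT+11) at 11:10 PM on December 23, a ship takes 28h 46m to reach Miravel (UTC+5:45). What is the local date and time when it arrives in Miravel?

Convert departure to UTC: 11:10 PM − 11:00 = 12:10 PM UTC on Dec 23.
Add 28 hours 46 minutes travel time → 4:56 PM UTC (Dec 24).
Miravel is UTC+5:45, so local arrival = 4:56 PM + 5:45 = 10:41 PM on Dec 24.

10:41 PM on December 24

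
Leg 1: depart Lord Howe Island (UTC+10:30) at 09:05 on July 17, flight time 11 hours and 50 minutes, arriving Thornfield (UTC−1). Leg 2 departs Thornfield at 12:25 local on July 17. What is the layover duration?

3 hours

Convert departure to UTC: 09:05 − 10:30 = 22:35 UTC on Jul 16.
Add 11 hours and 50 minutes flight time → 10:25 UTC (Jul 17).
Thornfield is UTC−1:00, so local arrival = 10:25 − 1:00 = 09:25 on Jul 17.
Layover = 12:25 − 09:25 = 3 hours.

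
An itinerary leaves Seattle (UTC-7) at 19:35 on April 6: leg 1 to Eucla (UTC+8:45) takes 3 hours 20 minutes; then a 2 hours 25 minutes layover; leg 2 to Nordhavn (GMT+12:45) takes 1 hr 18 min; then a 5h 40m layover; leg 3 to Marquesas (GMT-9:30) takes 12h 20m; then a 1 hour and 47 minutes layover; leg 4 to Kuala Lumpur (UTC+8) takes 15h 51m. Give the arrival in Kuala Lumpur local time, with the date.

05:16 on Apr 9

Convert departure to UTC: 19:35 + 7:00 = 02:35 UTC on Apr 7.
Add 3 hours 20 minutes leg 1 → 05:55 UTC.
Add 2 hours 25 minutes layover in Eucla → 08:20 UTC.
Add 1 hour 18 minutes leg 2 → 09:38 UTC.
Add 5 hours and 40 minutes layover in Nordhavn → 15:18 UTC.
Add 12 hours 20 minutes leg 3 → 03:38 UTC (Apr 8).
Add 1 hour and 47 minutes layover in Marquesas → 05:25 UTC.
Add 15 hours and 51 minutes leg 4 → 21:16 UTC.
Kuala Lumpur is UTC+8:00, so local arrival = 21:16 + 8:00 = 05:16 on Apr 9.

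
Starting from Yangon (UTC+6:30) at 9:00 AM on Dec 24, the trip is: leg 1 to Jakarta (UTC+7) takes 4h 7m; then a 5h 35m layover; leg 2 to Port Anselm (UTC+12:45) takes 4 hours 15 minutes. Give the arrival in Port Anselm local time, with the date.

Convert departure to UTC: 9:00 AM − 6:30 = 2:30 AM UTC on Dec 24.
Add 4 hours and 7 minutes leg 1 → 6:37 AM UTC.
Add 5 hours 35 minutes layover in Jakarta → 12:12 PM UTC.
Add 4 hours 15 minutes leg 2 → 4:27 PM UTC.
Port Anselm is UTC+12:45, so local arrival = 4:27 PM + 12:45 = 5:12 AM on Dec 25.

5:12 AM on December 25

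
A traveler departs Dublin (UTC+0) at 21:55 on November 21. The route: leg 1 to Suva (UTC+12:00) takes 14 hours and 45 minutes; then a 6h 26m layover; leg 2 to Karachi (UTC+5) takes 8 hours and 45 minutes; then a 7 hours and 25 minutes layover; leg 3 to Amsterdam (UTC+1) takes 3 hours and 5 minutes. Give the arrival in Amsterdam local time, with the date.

Dublin is at UTC+0, so departure is already 21:55 UTC on Nov 21.
Add 14 hours and 45 minutes leg 1 → 12:40 UTC (Nov 22).
Add 6 hours and 26 minutes layover in Suva → 19:06 UTC.
Add 8 hours 45 minutes leg 2 → 03:51 UTC (Nov 23).
Add 7 hours 25 minutes layover in Karachi → 11:16 UTC.
Add 3 hours 5 minutes leg 3 → 14:21 UTC.
Amsterdam is UTC+1:00, so local arrival = 14:21 + 1:00 = 15:21 on Nov 23.

15:21 on Nov 23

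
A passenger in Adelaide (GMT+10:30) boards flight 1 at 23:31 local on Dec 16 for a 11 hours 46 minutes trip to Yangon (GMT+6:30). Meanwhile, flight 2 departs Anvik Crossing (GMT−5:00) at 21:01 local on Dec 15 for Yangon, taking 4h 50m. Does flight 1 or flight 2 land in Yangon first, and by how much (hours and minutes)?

Flight 1 in UTC: 23:31 − 10:30 = 13:01 on Dec 16.
+11 hours and 46 minutes → arrive 00:47 UTC on Dec 17.
Flight 2 in UTC: 21:01 + 5:00 = 02:01 on Dec 16.
+4 hours 50 minutes → arrive 06:51 UTC on Dec 16.
Flight 2 lands earlier by 17 hours 56 minutes.

the second, by 17 hours 56 minutes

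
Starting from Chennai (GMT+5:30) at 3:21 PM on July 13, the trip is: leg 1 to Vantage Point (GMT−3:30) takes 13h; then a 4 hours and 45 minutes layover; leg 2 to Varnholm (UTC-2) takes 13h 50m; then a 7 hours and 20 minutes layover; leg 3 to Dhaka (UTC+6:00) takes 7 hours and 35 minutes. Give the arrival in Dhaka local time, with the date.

Convert departure to UTC: 3:21 PM − 5:30 = 9:51 AM UTC on Jul 13.
Add 13 hours leg 1 → 10:51 PM UTC.
Add 4 hours and 45 minutes layover in Vantage Point → 3:36 AM UTC (Jul 14).
Add 13 hours 50 minutes leg 2 → 5:26 PM UTC.
Add 7 hours and 20 minutes layover in Varnholm → 12:46 AM UTC (Jul 15).
Add 7 hours and 35 minutes leg 3 → 8:21 AM UTC.
Dhaka is UTC+6:00, so local arrival = 8:21 AM + 6:00 = 2:21 PM on Jul 15.

2:21 PM on July 15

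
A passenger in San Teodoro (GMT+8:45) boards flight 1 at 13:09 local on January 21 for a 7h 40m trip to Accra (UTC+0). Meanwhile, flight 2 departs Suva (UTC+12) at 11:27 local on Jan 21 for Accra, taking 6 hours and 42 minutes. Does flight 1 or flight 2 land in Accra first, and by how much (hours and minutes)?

Flight 1 in UTC: 13:09 − 8:45 = 04:24 on Jan 21.
+7 hours and 40 minutes → arrive 12:04 UTC on Jan 21.
Flight 2 in UTC: 11:27 − 12:00 = 23:27 on Jan 20.
+6 hours and 42 minutes → arrive 06:09 UTC on Jan 21.
Flight 2 lands earlier by 5 hours 55 minutes.

the second, by 5 hours 55 minutes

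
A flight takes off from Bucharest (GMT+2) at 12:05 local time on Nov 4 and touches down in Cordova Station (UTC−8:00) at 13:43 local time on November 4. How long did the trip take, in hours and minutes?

Cordova Station is 10:00 behind Bucharest.
Clock-face elapsed time (ignoring zones) is 1 hour 38 minutes.
Actual elapsed = 1 hour 38 minutes + 10:00 = 11 hours 38 minutes.

11 hours 38 minutes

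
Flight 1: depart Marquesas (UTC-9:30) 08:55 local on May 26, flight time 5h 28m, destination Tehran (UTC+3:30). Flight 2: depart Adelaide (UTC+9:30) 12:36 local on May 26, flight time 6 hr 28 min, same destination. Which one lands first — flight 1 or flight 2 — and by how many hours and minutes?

the second, by 14 hours 19 minutes

Flight 1 in UTC: 08:55 + 9:30 = 18:25 on May 26.
+5 hours and 28 minutes → arrive 23:53 UTC on May 26.
Flight 2 in UTC: 12:36 − 9:30 = 03:06 on May 26.
+6 hours 28 minutes → arrive 09:34 UTC on May 26.
Flight 2 lands earlier by 14 hours 19 minutes.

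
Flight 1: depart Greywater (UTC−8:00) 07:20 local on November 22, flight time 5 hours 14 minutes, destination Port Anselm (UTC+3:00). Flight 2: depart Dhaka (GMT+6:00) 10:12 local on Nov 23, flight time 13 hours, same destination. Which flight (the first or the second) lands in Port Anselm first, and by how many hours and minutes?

the first, by 20 hours 38 minutes

Flight 1 in UTC: 07:20 + 8:00 = 15:20 on Nov 22.
+5 hours 14 minutes → arrive 20:34 UTC on Nov 22.
Flight 2 in UTC: 10:12 − 6:00 = 04:12 on Nov 23.
+13 hours → arrive 17:12 UTC on Nov 23.
Flight 1 lands earlier by 20 hours 38 minutes.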